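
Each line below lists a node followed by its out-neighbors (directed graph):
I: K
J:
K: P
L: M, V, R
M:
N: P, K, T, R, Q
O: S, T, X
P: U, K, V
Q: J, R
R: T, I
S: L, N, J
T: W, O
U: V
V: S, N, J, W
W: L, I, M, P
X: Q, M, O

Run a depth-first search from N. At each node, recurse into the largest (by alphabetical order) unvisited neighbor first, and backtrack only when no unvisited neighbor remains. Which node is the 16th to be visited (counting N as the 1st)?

Visit N
N → T
T → W
W → P
P → V
V → S
S → L
L → R
R → I
I → K
L → M
S → J
P → U
T → O
O → X
X → Q

Visit order: N, T, W, P, V, S, L, R, I, K, M, J, U, O, X, Q

Q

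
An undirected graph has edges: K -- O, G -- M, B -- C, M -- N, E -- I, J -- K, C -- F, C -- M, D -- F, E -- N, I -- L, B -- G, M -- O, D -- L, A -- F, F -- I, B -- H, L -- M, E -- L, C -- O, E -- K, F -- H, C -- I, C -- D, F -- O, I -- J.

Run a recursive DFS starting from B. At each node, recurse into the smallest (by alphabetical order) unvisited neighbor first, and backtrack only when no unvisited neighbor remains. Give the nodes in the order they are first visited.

B, C, D, F, A, H, I, E, K, J, O, M, G, L, N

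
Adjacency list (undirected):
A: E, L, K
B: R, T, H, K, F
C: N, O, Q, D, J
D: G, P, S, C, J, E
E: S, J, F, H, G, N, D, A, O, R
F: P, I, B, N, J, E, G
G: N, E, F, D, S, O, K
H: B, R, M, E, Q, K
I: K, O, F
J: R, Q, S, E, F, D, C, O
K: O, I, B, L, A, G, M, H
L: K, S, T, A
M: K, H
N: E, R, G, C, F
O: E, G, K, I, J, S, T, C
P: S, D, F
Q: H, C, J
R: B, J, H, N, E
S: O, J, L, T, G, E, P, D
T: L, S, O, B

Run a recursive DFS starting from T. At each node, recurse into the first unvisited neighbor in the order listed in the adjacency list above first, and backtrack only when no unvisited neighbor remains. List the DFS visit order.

T L K O E S J R B H M Q C N G F P D I A

Visit T
T → L
L → K
K → O
O → E
E → S
S → J
J → R
R → B
B → H
H → M
H → Q
Q → C
C → N
N → G
G → F
F → P
P → D
F → I
E → A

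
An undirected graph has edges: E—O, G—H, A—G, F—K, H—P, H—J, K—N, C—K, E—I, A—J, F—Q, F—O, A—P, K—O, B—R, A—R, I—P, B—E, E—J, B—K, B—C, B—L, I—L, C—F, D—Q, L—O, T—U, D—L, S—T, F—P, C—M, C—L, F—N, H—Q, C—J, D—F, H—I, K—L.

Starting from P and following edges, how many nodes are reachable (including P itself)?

18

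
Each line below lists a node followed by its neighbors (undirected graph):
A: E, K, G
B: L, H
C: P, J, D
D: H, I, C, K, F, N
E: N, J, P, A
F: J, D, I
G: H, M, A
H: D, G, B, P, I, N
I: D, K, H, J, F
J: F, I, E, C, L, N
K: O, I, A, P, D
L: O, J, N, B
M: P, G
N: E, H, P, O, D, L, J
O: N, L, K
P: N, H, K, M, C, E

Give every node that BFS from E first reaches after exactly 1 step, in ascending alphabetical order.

A, J, N, P

Level 0: E
Level 1: A, J, N, P
Level 2: C, D, F, G, H, I, K, L, M, O
Level 3: B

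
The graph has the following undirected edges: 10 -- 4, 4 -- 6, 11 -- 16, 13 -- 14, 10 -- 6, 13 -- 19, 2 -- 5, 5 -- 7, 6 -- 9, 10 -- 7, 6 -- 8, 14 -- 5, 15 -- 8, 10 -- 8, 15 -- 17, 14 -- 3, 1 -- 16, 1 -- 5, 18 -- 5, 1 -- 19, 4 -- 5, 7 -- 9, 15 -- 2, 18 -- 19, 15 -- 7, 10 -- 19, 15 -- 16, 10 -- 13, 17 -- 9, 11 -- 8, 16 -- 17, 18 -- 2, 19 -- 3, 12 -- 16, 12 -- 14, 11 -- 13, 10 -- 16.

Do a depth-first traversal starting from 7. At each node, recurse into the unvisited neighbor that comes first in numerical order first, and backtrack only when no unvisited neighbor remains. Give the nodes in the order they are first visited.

Visit 7
7 → 5
5 → 1
1 → 16
16 → 10
10 → 4
4 → 6
6 → 8
8 → 11
11 → 13
13 → 14
14 → 3
3 → 19
19 → 18
18 → 2
2 → 15
15 → 17
17 → 9
14 → 12

7 -> 5 -> 1 -> 16 -> 10 -> 4 -> 6 -> 8 -> 11 -> 13 -> 14 -> 3 -> 19 -> 18 -> 2 -> 15 -> 17 -> 9 -> 12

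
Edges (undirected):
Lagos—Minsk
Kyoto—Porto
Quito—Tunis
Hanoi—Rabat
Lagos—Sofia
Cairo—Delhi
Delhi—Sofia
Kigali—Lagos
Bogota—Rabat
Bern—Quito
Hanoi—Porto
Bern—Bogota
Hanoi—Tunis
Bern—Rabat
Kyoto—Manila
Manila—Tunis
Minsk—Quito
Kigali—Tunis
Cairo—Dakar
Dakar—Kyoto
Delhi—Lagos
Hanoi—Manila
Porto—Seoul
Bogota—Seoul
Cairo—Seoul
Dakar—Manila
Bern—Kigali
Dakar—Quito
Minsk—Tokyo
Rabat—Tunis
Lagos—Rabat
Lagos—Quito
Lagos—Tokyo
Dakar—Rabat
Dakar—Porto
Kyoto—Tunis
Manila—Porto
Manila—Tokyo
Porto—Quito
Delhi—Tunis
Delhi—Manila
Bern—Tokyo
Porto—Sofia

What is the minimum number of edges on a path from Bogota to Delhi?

3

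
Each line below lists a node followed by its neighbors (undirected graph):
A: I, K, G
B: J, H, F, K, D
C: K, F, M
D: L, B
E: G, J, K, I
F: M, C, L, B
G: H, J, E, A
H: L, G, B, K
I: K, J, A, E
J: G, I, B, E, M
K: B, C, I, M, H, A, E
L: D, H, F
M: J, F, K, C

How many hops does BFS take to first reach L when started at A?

3

Level 0: A
Level 1: G, I, K
Level 2: B, C, E, H, J, M
Level 3: D, F, L
L first appears at level 3.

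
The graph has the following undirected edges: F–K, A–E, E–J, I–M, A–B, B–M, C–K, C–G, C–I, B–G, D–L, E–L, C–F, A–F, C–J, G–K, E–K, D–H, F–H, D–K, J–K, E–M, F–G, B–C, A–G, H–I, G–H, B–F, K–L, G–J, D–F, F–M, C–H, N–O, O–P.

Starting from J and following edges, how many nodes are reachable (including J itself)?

13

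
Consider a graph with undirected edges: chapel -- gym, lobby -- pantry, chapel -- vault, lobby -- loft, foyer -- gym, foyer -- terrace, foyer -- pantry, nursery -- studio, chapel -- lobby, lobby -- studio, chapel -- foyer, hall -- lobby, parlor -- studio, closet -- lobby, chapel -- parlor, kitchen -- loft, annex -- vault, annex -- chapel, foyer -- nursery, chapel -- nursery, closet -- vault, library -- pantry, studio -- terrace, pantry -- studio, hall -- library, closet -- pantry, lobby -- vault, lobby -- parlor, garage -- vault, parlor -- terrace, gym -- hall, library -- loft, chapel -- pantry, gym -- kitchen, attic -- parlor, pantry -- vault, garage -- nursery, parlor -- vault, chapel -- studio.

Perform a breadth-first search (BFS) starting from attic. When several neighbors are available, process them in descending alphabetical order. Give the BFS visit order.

Visit attic; enqueue parlor → queue [parlor]
Visit parlor; enqueue vault, terrace, studio, lobby, chapel → queue [vault, terrace, studio, lobby, chapel]
Visit vault; enqueue pantry, garage, closet, annex → queue [terrace, studio, lobby, chapel, pantry, garage, closet, annex]
Visit terrace; enqueue foyer → queue [studio, lobby, chapel, pantry, garage, closet, annex, foyer]
Visit studio; enqueue nursery → queue [lobby, chapel, pantry, garage, closet, annex, foyer, nursery]
Visit lobby; enqueue loft, hall → queue [chapel, pantry, garage, closet, annex, foyer, nursery, loft, hall]
Visit chapel; enqueue gym → queue [pantry, garage, closet, annex, foyer, nursery, loft, hall, gym]
Visit pantry; enqueue library → queue [garage, closet, annex, foyer, nursery, loft, hall, gym, library]
Visit garage → queue [closet, annex, foyer, nursery, loft, hall, gym, library]
Visit closet → queue [annex, foyer, nursery, loft, hall, gym, library]
Visit annex → queue [foyer, nursery, loft, hall, gym, library]
Visit foyer → queue [nursery, loft, hall, gym, library]
Visit nursery → queue [loft, hall, gym, library]
Visit loft; enqueue kitchen → queue [hall, gym, library, kitchen]
Visit hall → queue [gym, library, kitchen]
Visit gym → queue [library, kitchen]
Visit library → queue [kitchen]
Visit kitchen → queue []

attic -> parlor -> vault -> terrace -> studio -> lobby -> chapel -> pantry -> garage -> closet -> annex -> foyer -> nursery -> loft -> hall -> gym -> library -> kitchen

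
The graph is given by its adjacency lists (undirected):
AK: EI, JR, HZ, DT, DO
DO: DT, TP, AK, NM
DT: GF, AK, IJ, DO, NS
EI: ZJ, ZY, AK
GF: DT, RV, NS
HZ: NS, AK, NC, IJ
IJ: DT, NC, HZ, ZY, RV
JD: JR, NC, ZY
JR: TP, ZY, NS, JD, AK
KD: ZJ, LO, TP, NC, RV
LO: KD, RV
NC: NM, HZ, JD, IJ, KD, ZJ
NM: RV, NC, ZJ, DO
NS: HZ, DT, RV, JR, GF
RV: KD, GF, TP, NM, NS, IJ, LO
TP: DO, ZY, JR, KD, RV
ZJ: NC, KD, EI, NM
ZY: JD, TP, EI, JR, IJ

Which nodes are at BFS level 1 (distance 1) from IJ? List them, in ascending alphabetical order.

Level 0: IJ
Level 1: DT, HZ, NC, RV, ZY
Level 2: AK, DO, EI, GF, JD, JR, KD, LO, NM, NS, TP, ZJ

DT, HZ, NC, RV, ZY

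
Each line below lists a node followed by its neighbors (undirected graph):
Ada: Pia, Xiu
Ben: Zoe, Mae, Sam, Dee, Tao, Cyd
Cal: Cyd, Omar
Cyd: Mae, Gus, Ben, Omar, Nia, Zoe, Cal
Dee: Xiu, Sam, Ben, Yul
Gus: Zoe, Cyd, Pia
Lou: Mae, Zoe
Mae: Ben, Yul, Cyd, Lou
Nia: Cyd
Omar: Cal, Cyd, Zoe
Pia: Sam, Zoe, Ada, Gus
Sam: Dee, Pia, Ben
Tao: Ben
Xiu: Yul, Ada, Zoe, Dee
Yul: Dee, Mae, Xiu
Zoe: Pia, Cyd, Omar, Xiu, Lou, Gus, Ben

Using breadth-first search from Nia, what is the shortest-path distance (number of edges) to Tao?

3

Level 0: Nia
Level 1: Cyd
Level 2: Ben, Cal, Gus, Mae, Omar, Zoe
Level 3: Dee, Lou, Pia, Sam, Tao, Xiu, Yul
Level 4: Ada
Tao first appears at level 3.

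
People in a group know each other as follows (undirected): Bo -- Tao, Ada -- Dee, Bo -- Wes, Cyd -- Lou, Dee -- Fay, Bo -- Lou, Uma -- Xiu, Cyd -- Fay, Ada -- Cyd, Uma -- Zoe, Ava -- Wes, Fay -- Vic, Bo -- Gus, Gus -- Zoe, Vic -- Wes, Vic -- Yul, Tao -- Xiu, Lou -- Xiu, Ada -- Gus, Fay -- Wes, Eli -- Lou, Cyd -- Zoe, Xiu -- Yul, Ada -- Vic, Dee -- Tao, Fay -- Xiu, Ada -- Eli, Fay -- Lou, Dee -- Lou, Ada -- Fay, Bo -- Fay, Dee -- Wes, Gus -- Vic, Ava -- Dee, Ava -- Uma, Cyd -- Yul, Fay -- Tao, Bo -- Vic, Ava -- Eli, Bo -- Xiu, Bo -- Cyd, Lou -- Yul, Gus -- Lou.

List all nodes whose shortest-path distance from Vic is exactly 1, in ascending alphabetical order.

Ada, Bo, Fay, Gus, Wes, Yul

Level 0: Vic
Level 1: Ada, Bo, Fay, Gus, Wes, Yul
Level 2: Ava, Cyd, Dee, Eli, Lou, Tao, Xiu, Zoe
Level 3: Uma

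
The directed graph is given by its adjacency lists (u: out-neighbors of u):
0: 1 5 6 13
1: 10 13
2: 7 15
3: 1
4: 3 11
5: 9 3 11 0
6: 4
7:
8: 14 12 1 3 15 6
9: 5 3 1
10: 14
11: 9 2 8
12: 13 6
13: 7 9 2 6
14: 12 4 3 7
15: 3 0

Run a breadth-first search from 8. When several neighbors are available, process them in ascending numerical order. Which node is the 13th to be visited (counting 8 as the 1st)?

Visit 8; enqueue 1, 3, 6, 12, 14, 15 → queue [1, 3, 6, 12, 14, 15]
Visit 1; enqueue 10, 13 → queue [3, 6, 12, 14, 15, 10, 13]
Visit 3 → queue [6, 12, 14, 15, 10, 13]
Visit 6; enqueue 4 → queue [12, 14, 15, 10, 13, 4]
Visit 12 → queue [14, 15, 10, 13, 4]
Visit 14; enqueue 7 → queue [15, 10, 13, 4, 7]
Visit 15; enqueue 0 → queue [10, 13, 4, 7, 0]
Visit 10 → queue [13, 4, 7, 0]
Visit 13; enqueue 2, 9 → queue [4, 7, 0, 2, 9]
Visit 4; enqueue 11 → queue [7, 0, 2, 9, 11]
Visit 7 → queue [0, 2, 9, 11]
Visit 0; enqueue 5 → queue [2, 9, 11, 5]
Visit 2 → queue [9, 11, 5]
Visit 9 → queue [11, 5]
Visit 11 → queue [5]
Visit 5 → queue []

Visit order: 8, 1, 3, 6, 12, 14, 15, 10, 13, 4, 7, 0, 2, 9, 11, 5

2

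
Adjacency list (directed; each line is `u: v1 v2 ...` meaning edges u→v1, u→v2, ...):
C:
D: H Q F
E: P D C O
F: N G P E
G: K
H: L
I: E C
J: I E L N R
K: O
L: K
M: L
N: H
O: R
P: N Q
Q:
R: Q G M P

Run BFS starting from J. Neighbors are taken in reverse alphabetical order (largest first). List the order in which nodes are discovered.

Visit J; enqueue R, N, L, I, E → queue [R, N, L, I, E]
Visit R; enqueue Q, P, M, G → queue [N, L, I, E, Q, P, M, G]
Visit N; enqueue H → queue [L, I, E, Q, P, M, G, H]
Visit L; enqueue K → queue [I, E, Q, P, M, G, H, K]
Visit I; enqueue C → queue [E, Q, P, M, G, H, K, C]
Visit E; enqueue O, D → queue [Q, P, M, G, H, K, C, O, D]
Visit Q → queue [P, M, G, H, K, C, O, D]
Visit P → queue [M, G, H, K, C, O, D]
Visit M → queue [G, H, K, C, O, D]
Visit G → queue [H, K, C, O, D]
Visit H → queue [K, C, O, D]
Visit K → queue [C, O, D]
Visit C → queue [O, D]
Visit O → queue [D]
Visit D; enqueue F → queue [F]
Visit F → queue []

J, R, N, L, I, E, Q, P, M, G, H, K, C, O, D, F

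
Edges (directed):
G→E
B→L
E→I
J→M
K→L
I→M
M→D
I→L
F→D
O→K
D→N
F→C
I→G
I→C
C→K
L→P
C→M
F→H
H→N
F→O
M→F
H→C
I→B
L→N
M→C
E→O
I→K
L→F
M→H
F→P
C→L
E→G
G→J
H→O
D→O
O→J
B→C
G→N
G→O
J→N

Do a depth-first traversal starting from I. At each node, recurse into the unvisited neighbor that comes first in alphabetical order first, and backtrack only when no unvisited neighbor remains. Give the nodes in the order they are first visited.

Visit I
I → B
B → C
C → K
K → L
L → F
F → D
D → N
D → O
O → J
J → M
M → H
F → P
I → G
G → E

I B C K L F D N O J M H P G E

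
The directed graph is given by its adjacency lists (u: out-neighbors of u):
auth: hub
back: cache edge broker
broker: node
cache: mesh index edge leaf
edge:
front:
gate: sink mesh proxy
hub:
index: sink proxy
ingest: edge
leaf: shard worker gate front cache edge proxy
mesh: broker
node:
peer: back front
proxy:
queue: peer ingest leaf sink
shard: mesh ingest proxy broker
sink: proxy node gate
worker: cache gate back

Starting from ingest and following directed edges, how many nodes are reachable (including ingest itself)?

BFS from ingest visits: ingest, edge
Reachable nodes: 2 of 19 total.

2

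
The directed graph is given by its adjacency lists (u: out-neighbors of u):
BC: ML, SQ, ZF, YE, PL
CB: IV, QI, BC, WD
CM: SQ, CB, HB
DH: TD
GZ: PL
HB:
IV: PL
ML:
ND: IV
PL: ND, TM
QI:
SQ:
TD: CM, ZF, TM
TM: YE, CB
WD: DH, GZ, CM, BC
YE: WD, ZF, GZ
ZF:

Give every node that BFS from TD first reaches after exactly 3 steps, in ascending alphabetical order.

Level 0: TD
Level 1: CM, TM, ZF
Level 2: CB, HB, SQ, YE
Level 3: BC, GZ, IV, QI, WD
Level 4: DH, ML, PL
Level 5: ND

BC, GZ, IV, QI, WD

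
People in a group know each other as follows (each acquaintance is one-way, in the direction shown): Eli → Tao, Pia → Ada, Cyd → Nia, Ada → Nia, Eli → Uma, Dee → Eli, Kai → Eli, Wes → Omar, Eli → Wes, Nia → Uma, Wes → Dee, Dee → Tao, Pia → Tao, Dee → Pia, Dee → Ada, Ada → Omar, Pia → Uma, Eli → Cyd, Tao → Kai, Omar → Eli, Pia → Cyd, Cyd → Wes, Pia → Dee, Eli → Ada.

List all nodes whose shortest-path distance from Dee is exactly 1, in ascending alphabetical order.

Ada, Eli, Pia, Tao

Level 0: Dee
Level 1: Ada, Eli, Pia, Tao
Level 2: Cyd, Kai, Nia, Omar, Uma, Wes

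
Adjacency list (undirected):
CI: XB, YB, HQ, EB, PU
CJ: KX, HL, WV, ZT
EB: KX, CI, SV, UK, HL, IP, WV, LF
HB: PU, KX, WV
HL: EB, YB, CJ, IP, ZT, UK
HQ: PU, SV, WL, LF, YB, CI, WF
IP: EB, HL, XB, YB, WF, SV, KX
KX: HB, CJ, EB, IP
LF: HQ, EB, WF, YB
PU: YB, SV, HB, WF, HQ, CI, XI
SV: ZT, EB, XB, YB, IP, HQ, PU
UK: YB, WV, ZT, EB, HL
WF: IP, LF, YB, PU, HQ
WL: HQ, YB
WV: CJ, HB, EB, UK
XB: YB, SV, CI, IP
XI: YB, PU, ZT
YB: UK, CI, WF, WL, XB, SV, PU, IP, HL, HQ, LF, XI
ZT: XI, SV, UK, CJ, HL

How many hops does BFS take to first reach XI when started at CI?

Level 0: CI
Level 1: EB, HQ, PU, XB, YB
Level 2: HB, HL, IP, KX, LF, SV, UK, WF, WL, WV, XI
Level 3: CJ, ZT
XI first appears at level 2.

2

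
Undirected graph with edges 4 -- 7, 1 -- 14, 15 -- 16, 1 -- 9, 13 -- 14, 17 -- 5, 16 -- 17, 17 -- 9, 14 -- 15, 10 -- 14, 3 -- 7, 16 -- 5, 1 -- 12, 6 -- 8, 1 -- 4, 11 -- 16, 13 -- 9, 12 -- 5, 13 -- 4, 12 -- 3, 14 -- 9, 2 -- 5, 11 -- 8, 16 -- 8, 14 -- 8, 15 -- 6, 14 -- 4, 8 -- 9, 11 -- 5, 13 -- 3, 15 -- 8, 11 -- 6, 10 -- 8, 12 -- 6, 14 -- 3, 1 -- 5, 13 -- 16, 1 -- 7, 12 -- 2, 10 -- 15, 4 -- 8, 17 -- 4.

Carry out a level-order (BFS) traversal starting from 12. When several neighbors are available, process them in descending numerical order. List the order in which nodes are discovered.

12, 6, 5, 3, 2, 1, 15, 11, 8, 17, 16, 14, 13, 7, 9, 4, 10

Visit 12; enqueue 6, 5, 3, 2, 1 → queue [6, 5, 3, 2, 1]
Visit 6; enqueue 15, 11, 8 → queue [5, 3, 2, 1, 15, 11, 8]
Visit 5; enqueue 17, 16 → queue [3, 2, 1, 15, 11, 8, 17, 16]
Visit 3; enqueue 14, 13, 7 → queue [2, 1, 15, 11, 8, 17, 16, 14, 13, 7]
Visit 2 → queue [1, 15, 11, 8, 17, 16, 14, 13, 7]
Visit 1; enqueue 9, 4 → queue [15, 11, 8, 17, 16, 14, 13, 7, 9, 4]
Visit 15; enqueue 10 → queue [11, 8, 17, 16, 14, 13, 7, 9, 4, 10]
Visit 11 → queue [8, 17, 16, 14, 13, 7, 9, 4, 10]
Visit 8 → queue [17, 16, 14, 13, 7, 9, 4, 10]
Visit 17 → queue [16, 14, 13, 7, 9, 4, 10]
Visit 16 → queue [14, 13, 7, 9, 4, 10]
Visit 14 → queue [13, 7, 9, 4, 10]
Visit 13 → queue [7, 9, 4, 10]
Visit 7 → queue [9, 4, 10]
Visit 9 → queue [4, 10]
Visit 4 → queue [10]
Visit 10 → queue []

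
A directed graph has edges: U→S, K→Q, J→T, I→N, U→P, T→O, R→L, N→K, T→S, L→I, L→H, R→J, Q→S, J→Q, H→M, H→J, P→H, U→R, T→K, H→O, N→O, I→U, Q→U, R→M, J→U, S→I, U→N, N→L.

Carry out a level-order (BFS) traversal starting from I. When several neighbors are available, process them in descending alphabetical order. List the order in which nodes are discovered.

Visit I; enqueue U, N → queue [U, N]
Visit U; enqueue S, R, P → queue [N, S, R, P]
Visit N; enqueue O, L, K → queue [S, R, P, O, L, K]
Visit S → queue [R, P, O, L, K]
Visit R; enqueue M, J → queue [P, O, L, K, M, J]
Visit P; enqueue H → queue [O, L, K, M, J, H]
Visit O → queue [L, K, M, J, H]
Visit L → queue [K, M, J, H]
Visit K; enqueue Q → queue [M, J, H, Q]
Visit M → queue [J, H, Q]
Visit J; enqueue T → queue [H, Q, T]
Visit H → queue [Q, T]
Visit Q → queue [T]
Visit T → queue []

I, U, N, S, R, P, O, L, K, M, J, H, Q, T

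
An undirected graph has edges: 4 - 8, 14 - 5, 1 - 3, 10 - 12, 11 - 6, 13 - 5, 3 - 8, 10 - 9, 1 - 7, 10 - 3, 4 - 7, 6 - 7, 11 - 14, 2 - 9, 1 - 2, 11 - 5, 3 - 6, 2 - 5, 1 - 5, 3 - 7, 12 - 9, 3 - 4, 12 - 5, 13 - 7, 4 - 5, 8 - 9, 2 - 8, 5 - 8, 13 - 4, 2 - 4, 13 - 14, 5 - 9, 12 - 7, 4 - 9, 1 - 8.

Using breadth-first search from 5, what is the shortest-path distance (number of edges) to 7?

Level 0: 5
Level 1: 1, 2, 4, 8, 9, 11, 12, 13, 14
Level 2: 3, 6, 7, 10
7 first appears at level 2.

2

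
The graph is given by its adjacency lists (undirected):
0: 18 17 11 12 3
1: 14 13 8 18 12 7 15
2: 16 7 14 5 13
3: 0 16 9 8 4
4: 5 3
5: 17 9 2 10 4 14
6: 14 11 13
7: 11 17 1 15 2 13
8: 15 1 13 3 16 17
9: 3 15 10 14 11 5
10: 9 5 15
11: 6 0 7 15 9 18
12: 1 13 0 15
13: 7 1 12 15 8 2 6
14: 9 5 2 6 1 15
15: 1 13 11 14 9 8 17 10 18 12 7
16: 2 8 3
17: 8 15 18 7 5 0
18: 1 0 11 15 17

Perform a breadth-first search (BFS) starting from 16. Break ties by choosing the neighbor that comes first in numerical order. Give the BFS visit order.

Visit 16; enqueue 2, 3, 8 → queue [2, 3, 8]
Visit 2; enqueue 5, 7, 13, 14 → queue [3, 8, 5, 7, 13, 14]
Visit 3; enqueue 0, 4, 9 → queue [8, 5, 7, 13, 14, 0, 4, 9]
Visit 8; enqueue 1, 15, 17 → queue [5, 7, 13, 14, 0, 4, 9, 1, 15, 17]
Visit 5; enqueue 10 → queue [7, 13, 14, 0, 4, 9, 1, 15, 17, 10]
Visit 7; enqueue 11 → queue [13, 14, 0, 4, 9, 1, 15, 17, 10, 11]
Visit 13; enqueue 6, 12 → queue [14, 0, 4, 9, 1, 15, 17, 10, 11, 6, 12]
Visit 14 → queue [0, 4, 9, 1, 15, 17, 10, 11, 6, 12]
Visit 0; enqueue 18 → queue [4, 9, 1, 15, 17, 10, 11, 6, 12, 18]
Visit 4 → queue [9, 1, 15, 17, 10, 11, 6, 12, 18]
Visit 9 → queue [1, 15, 17, 10, 11, 6, 12, 18]
Visit 1 → queue [15, 17, 10, 11, 6, 12, 18]
Visit 15 → queue [17, 10, 11, 6, 12, 18]
Visit 17 → queue [10, 11, 6, 12, 18]
Visit 10 → queue [11, 6, 12, 18]
Visit 11 → queue [6, 12, 18]
Visit 6 → queue [12, 18]
Visit 12 → queue [18]
Visit 18 → queue []

16 2 3 8 5 7 13 14 0 4 9 1 15 17 10 11 6 12 18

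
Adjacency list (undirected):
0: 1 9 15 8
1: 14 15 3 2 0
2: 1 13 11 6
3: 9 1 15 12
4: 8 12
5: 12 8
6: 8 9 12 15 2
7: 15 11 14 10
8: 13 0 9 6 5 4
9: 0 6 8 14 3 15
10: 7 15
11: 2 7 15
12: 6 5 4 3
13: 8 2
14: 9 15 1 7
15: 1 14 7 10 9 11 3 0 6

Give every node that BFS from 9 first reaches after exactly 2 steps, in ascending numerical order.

1, 2, 4, 5, 7, 10, 11, 12, 13

Level 0: 9
Level 1: 0, 3, 6, 8, 14, 15
Level 2: 1, 2, 4, 5, 7, 10, 11, 12, 13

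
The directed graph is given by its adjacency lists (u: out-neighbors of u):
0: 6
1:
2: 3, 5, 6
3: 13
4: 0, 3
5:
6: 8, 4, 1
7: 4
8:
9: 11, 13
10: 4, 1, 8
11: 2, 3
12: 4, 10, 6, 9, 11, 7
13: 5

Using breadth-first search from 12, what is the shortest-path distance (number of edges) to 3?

2

Level 0: 12
Level 1: 4, 6, 7, 9, 10, 11
Level 2: 0, 1, 2, 3, 8, 13
Level 3: 5
3 first appears at level 2.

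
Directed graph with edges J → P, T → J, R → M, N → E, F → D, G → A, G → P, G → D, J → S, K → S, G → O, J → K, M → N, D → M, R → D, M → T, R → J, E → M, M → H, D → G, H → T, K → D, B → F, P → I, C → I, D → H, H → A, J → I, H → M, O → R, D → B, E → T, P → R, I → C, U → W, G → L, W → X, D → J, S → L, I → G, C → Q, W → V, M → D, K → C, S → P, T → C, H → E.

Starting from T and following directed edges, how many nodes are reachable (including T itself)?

20

BFS from T visits: T, J, C, S, P, K, I, Q, L, R, D, G, M, H, B, O, A, N, E, F
Reachable nodes: 20 of 24 total.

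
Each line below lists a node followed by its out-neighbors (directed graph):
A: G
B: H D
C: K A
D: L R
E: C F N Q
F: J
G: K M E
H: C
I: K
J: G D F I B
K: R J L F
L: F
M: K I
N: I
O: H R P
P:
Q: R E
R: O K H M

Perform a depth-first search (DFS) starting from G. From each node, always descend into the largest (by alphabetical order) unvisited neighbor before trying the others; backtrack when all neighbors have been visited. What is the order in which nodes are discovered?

G -> M -> K -> R -> O -> P -> H -> C -> A -> L -> F -> J -> I -> D -> B -> E -> Q -> N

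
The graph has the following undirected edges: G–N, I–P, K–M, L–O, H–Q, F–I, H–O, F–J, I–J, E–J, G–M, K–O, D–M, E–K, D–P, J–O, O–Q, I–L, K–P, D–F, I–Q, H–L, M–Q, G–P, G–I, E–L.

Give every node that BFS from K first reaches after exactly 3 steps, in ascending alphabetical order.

F, N

Level 0: K
Level 1: E, M, O, P
Level 2: D, G, H, I, J, L, Q
Level 3: F, N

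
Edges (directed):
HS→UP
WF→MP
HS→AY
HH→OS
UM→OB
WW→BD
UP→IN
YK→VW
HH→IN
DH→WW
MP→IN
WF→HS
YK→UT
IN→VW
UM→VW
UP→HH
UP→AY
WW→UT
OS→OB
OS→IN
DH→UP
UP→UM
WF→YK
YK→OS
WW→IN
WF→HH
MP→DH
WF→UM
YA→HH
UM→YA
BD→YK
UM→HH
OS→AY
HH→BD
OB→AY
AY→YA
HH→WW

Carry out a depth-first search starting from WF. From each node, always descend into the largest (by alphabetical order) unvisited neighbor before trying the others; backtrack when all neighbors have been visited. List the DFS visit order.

Visit WF
WF → YK
YK → VW
YK → UT
YK → OS
OS → OB
OB → AY
AY → YA
YA → HH
HH → WW
WW → IN
WW → BD
WF → UM
WF → MP
MP → DH
DH → UP
WF → HS

WF YK VW UT OS OB AY YA HH WW IN BD UM MP DH UP HS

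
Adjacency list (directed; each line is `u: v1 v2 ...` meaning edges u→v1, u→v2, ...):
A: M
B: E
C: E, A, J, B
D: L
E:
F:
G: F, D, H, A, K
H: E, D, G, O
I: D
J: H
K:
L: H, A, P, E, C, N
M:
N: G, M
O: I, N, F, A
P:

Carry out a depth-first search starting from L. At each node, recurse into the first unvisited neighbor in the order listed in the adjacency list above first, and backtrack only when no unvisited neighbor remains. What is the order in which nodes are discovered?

L, H, E, D, G, F, A, M, K, O, I, N, P, C, J, B

Visit L
L → H
H → E
H → D
H → G
G → F
G → A
A → M
G → K
H → O
O → I
O → N
L → P
L → C
C → J
C → B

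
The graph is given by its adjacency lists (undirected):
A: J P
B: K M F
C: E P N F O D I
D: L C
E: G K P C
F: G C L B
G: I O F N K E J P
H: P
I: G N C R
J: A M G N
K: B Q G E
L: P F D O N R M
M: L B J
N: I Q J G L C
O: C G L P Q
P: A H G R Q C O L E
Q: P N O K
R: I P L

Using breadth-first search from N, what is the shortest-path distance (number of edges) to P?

Level 0: N
Level 1: C, G, I, J, L, Q
Level 2: A, D, E, F, K, M, O, P, R
Level 3: B, H
P first appears at level 2.

2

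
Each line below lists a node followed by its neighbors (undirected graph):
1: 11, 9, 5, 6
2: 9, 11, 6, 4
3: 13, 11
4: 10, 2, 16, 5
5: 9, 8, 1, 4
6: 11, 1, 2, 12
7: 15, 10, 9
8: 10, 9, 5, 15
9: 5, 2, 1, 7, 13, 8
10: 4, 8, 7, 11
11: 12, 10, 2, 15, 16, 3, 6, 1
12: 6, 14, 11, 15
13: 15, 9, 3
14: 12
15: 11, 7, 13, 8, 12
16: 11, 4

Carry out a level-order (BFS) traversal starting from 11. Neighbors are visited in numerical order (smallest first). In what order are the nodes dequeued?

Visit 11; enqueue 1, 2, 3, 6, 10, 12, 15, 16 → queue [1, 2, 3, 6, 10, 12, 15, 16]
Visit 1; enqueue 5, 9 → queue [2, 3, 6, 10, 12, 15, 16, 5, 9]
Visit 2; enqueue 4 → queue [3, 6, 10, 12, 15, 16, 5, 9, 4]
Visit 3; enqueue 13 → queue [6, 10, 12, 15, 16, 5, 9, 4, 13]
Visit 6 → queue [10, 12, 15, 16, 5, 9, 4, 13]
Visit 10; enqueue 7, 8 → queue [12, 15, 16, 5, 9, 4, 13, 7, 8]
Visit 12; enqueue 14 → queue [15, 16, 5, 9, 4, 13, 7, 8, 14]
Visit 15 → queue [16, 5, 9, 4, 13, 7, 8, 14]
Visit 16 → queue [5, 9, 4, 13, 7, 8, 14]
Visit 5 → queue [9, 4, 13, 7, 8, 14]
Visit 9 → queue [4, 13, 7, 8, 14]
Visit 4 → queue [13, 7, 8, 14]
Visit 13 → queue [7, 8, 14]
Visit 7 → queue [8, 14]
Visit 8 → queue [14]
Visit 14 → queue []

11 1 2 3 6 10 12 15 16 5 9 4 13 7 8 14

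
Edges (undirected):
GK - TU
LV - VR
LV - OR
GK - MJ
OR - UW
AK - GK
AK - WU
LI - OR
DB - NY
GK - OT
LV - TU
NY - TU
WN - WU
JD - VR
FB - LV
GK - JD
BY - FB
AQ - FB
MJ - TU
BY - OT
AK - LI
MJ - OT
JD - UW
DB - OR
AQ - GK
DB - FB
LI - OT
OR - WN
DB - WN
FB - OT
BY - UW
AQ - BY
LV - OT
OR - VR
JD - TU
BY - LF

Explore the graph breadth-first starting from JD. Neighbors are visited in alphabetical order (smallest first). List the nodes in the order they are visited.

Visit JD; enqueue GK, TU, UW, VR → queue [GK, TU, UW, VR]
Visit GK; enqueue AK, AQ, MJ, OT → queue [TU, UW, VR, AK, AQ, MJ, OT]
Visit TU; enqueue LV, NY → queue [UW, VR, AK, AQ, MJ, OT, LV, NY]
Visit UW; enqueue BY, OR → queue [VR, AK, AQ, MJ, OT, LV, NY, BY, OR]
Visit VR → queue [AK, AQ, MJ, OT, LV, NY, BY, OR]
Visit AK; enqueue LI, WU → queue [AQ, MJ, OT, LV, NY, BY, OR, LI, WU]
Visit AQ; enqueue FB → queue [MJ, OT, LV, NY, BY, OR, LI, WU, FB]
Visit MJ → queue [OT, LV, NY, BY, OR, LI, WU, FB]
Visit OT → queue [LV, NY, BY, OR, LI, WU, FB]
Visit LV → queue [NY, BY, OR, LI, WU, FB]
Visit NY; enqueue DB → queue [BY, OR, LI, WU, FB, DB]
Visit BY; enqueue LF → queue [OR, LI, WU, FB, DB, LF]
Visit OR; enqueue WN → queue [LI, WU, FB, DB, LF, WN]
Visit LI → queue [WU, FB, DB, LF, WN]
Visit WU → queue [FB, DB, LF, WN]
Visit FB → queue [DB, LF, WN]
Visit DB → queue [LF, WN]
Visit LF → queue [WN]
Visit WN → queue []

JD → GK → TU → UW → VR → AK → AQ → MJ → OT → LV → NY → BY → OR → LI → WU → FB → DB → LF → WN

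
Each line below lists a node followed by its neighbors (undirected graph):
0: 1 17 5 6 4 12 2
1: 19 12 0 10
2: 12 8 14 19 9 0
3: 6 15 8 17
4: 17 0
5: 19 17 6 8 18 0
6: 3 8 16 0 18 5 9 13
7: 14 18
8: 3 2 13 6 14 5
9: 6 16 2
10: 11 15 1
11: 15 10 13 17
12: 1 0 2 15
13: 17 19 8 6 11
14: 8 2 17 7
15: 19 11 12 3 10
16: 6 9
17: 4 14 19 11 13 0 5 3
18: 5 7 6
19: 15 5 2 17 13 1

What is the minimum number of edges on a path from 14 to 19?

2

Level 0: 14
Level 1: 2, 7, 8, 17
Level 2: 0, 3, 4, 5, 6, 9, 11, 12, 13, 18, 19
Level 3: 1, 10, 15, 16
19 first appears at level 2.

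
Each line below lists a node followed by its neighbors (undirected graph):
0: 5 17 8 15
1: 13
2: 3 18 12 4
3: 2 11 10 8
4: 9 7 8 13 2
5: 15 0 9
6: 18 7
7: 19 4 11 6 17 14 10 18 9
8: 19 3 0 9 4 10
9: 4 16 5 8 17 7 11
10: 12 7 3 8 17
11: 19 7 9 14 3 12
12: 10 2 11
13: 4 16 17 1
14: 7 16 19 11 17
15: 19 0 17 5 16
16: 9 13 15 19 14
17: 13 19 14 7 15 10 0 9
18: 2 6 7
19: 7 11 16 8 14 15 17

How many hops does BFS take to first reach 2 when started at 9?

2

Level 0: 9
Level 1: 4, 5, 7, 8, 11, 16, 17
Level 2: 0, 2, 3, 6, 10, 12, 13, 14, 15, 18, 19
Level 3: 1
2 first appears at level 2.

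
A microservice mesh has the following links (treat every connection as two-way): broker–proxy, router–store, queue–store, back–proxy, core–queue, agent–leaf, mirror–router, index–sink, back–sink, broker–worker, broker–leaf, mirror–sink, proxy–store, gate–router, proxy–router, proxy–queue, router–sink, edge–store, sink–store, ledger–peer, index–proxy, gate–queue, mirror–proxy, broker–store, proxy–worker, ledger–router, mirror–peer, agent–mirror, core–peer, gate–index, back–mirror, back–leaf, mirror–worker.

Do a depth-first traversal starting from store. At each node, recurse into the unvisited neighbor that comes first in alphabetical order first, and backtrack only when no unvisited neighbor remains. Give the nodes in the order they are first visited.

Visit store
store → broker
broker → leaf
leaf → agent
agent → mirror
mirror → back
back → proxy
proxy → index
index → gate
gate → queue
queue → core
core → peer
peer → ledger
ledger → router
router → sink
proxy → worker
store → edge

store broker leaf agent mirror back proxy index gate queue core peer ledger router sink worker edge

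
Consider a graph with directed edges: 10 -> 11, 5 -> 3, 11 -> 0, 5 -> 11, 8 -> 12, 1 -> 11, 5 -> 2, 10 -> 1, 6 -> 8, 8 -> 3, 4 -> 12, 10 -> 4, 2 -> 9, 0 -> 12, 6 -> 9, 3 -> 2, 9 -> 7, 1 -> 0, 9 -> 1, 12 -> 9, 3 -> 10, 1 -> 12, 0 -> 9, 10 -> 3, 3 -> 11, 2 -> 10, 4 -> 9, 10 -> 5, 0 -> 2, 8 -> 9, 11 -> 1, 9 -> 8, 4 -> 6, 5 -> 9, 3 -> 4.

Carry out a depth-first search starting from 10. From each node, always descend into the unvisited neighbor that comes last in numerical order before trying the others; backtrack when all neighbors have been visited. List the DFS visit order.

10 → 11 → 1 → 12 → 9 → 8 → 3 → 4 → 6 → 2 → 7 → 0 → 5

Visit 10
10 → 11
11 → 1
1 → 12
12 → 9
9 → 8
8 → 3
3 → 4
4 → 6
3 → 2
9 → 7
1 → 0
10 → 5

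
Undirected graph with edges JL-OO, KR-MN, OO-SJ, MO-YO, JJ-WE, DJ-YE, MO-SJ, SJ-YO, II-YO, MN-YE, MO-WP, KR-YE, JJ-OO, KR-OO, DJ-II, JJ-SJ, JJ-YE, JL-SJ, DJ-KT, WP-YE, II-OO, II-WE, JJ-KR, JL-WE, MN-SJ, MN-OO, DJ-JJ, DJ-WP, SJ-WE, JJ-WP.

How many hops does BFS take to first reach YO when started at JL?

Level 0: JL
Level 1: OO, SJ, WE
Level 2: II, JJ, KR, MN, MO, YO
Level 3: DJ, WP, YE
Level 4: KT
YO first appears at level 2.

2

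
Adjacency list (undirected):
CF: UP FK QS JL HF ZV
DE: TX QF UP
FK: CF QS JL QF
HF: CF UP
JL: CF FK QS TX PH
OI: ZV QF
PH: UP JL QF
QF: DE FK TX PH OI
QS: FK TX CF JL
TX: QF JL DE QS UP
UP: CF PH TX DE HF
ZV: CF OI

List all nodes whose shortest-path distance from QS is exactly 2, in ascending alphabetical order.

Level 0: QS
Level 1: CF, FK, JL, TX
Level 2: DE, HF, PH, QF, UP, ZV
Level 3: OI

DE, HF, PH, QF, UP, ZV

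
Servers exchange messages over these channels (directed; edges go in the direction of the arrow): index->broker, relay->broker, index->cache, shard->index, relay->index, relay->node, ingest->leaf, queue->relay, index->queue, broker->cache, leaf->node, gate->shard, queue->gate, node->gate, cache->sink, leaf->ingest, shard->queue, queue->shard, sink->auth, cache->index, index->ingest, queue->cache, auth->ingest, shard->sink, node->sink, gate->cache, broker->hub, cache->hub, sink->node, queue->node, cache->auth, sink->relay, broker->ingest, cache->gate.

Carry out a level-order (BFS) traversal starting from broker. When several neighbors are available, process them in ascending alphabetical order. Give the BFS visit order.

Visit broker; enqueue cache, hub, ingest → queue [cache, hub, ingest]
Visit cache; enqueue auth, gate, index, sink → queue [hub, ingest, auth, gate, index, sink]
Visit hub → queue [ingest, auth, gate, index, sink]
Visit ingest; enqueue leaf → queue [auth, gate, index, sink, leaf]
Visit auth → queue [gate, index, sink, leaf]
Visit gate; enqueue shard → queue [index, sink, leaf, shard]
Visit index; enqueue queue → queue [sink, leaf, shard, queue]
Visit sink; enqueue node, relay → queue [leaf, shard, queue, node, relay]
Visit leaf → queue [shard, queue, node, relay]
Visit shard → queue [queue, node, relay]
Visit queue → queue [node, relay]
Visit node → queue [relay]
Visit relay → queue []

broker, cache, hub, ingest, auth, gate, index, sink, leaf, shard, queue, node, relay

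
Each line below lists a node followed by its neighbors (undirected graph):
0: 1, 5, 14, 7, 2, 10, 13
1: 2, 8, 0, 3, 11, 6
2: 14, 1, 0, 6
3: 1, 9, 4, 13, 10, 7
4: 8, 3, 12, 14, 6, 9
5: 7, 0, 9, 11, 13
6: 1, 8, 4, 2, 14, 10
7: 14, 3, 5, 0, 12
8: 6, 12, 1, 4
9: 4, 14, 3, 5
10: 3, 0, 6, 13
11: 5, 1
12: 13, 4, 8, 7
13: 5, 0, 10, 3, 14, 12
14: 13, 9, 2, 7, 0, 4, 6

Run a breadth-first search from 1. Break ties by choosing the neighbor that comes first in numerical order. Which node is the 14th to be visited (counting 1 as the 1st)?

Visit 1; enqueue 0, 2, 3, 6, 8, 11 → queue [0, 2, 3, 6, 8, 11]
Visit 0; enqueue 5, 7, 10, 13, 14 → queue [2, 3, 6, 8, 11, 5, 7, 10, 13, 14]
Visit 2 → queue [3, 6, 8, 11, 5, 7, 10, 13, 14]
Visit 3; enqueue 4, 9 → queue [6, 8, 11, 5, 7, 10, 13, 14, 4, 9]
Visit 6 → queue [8, 11, 5, 7, 10, 13, 14, 4, 9]
Visit 8; enqueue 12 → queue [11, 5, 7, 10, 13, 14, 4, 9, 12]
Visit 11 → queue [5, 7, 10, 13, 14, 4, 9, 12]
Visit 5 → queue [7, 10, 13, 14, 4, 9, 12]
Visit 7 → queue [10, 13, 14, 4, 9, 12]
Visit 10 → queue [13, 14, 4, 9, 12]
Visit 13 → queue [14, 4, 9, 12]
Visit 14 → queue [4, 9, 12]
Visit 4 → queue [9, 12]
Visit 9 → queue [12]
Visit 12 → queue []

Visit order: 1, 0, 2, 3, 6, 8, 11, 5, 7, 10, 13, 14, 4, 9, 12

9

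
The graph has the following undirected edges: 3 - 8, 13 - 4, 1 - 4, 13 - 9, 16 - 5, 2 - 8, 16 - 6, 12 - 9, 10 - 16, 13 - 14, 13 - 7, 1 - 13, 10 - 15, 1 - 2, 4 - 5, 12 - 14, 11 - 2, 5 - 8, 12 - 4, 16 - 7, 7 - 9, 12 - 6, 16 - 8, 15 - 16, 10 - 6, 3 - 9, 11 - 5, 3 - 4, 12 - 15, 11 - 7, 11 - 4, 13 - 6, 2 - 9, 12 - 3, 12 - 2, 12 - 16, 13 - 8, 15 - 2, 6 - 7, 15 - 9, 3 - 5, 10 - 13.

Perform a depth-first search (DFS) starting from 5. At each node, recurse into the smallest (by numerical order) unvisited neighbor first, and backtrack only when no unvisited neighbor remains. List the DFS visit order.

Visit 5
5 → 3
3 → 4
4 → 1
1 → 2
2 → 8
8 → 13
13 → 6
6 → 7
7 → 9
9 → 12
12 → 14
12 → 15
15 → 10
10 → 16
7 → 11

5, 3, 4, 1, 2, 8, 13, 6, 7, 9, 12, 14, 15, 10, 16, 11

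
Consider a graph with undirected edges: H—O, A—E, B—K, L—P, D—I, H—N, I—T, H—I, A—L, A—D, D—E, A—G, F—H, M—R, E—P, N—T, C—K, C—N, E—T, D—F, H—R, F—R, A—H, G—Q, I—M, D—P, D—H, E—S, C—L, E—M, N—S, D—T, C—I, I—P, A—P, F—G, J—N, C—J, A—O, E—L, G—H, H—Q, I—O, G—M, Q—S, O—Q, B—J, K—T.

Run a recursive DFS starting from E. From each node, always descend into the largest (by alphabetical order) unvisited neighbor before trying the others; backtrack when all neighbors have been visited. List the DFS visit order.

Visit E
E → T
T → N
N → S
S → Q
Q → O
O → I
I → P
P → L
L → C
C → K
K → B
B → J
L → A
A → H
H → R
R → M
M → G
G → F
F → D

E → T → N → S → Q → O → I → P → L → C → K → B → J → A → H → R → M → G → F → D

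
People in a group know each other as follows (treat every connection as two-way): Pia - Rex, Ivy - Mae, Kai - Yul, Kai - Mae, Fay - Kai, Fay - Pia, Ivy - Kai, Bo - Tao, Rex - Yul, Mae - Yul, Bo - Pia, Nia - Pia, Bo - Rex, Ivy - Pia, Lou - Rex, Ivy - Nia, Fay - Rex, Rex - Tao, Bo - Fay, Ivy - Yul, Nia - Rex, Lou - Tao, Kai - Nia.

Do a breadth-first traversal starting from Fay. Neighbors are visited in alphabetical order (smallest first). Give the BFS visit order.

Fay, Bo, Kai, Pia, Rex, Tao, Ivy, Mae, Nia, Yul, Lou

Visit Fay; enqueue Bo, Kai, Pia, Rex → queue [Bo, Kai, Pia, Rex]
Visit Bo; enqueue Tao → queue [Kai, Pia, Rex, Tao]
Visit Kai; enqueue Ivy, Mae, Nia, Yul → queue [Pia, Rex, Tao, Ivy, Mae, Nia, Yul]
Visit Pia → queue [Rex, Tao, Ivy, Mae, Nia, Yul]
Visit Rex; enqueue Lou → queue [Tao, Ivy, Mae, Nia, Yul, Lou]
Visit Tao → queue [Ivy, Mae, Nia, Yul, Lou]
Visit Ivy → queue [Mae, Nia, Yul, Lou]
Visit Mae → queue [Nia, Yul, Lou]
Visit Nia → queue [Yul, Lou]
Visit Yul → queue [Lou]
Visit Lou → queue []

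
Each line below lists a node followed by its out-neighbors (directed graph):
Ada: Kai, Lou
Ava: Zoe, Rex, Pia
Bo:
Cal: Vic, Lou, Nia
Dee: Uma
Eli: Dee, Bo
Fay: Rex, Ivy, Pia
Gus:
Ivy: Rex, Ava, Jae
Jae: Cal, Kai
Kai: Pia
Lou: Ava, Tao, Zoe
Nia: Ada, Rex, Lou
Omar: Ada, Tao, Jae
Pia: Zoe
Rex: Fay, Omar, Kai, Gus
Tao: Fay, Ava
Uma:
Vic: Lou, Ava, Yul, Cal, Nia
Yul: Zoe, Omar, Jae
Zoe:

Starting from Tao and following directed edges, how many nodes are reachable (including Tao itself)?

BFS from Tao visits: Tao, Fay, Ava, Rex, Pia, Ivy, Zoe, Omar, Kai, Gus, Jae, Ada, Cal, Lou, Vic, Nia, Yul
Reachable nodes: 17 of 21 total.

17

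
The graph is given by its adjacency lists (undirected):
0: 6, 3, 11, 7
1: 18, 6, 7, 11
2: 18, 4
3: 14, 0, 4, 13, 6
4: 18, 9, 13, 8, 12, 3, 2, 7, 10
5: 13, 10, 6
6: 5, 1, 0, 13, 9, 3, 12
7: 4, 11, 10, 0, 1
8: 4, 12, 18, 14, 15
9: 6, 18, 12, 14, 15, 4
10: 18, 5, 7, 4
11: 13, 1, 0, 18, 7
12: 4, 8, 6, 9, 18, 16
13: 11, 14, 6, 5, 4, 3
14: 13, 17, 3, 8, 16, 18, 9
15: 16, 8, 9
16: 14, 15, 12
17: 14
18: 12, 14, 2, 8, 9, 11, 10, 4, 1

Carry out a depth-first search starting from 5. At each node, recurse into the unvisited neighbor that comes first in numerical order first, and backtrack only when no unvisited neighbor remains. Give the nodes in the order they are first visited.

5, 6, 0, 3, 4, 2, 18, 1, 7, 10, 11, 13, 14, 8, 12, 9, 15, 16, 17

Visit 5
5 → 6
6 → 0
0 → 3
3 → 4
4 → 2
2 → 18
18 → 1
1 → 7
7 → 10
7 → 11
11 → 13
13 → 14
14 → 8
8 → 12
12 → 9
9 → 15
15 → 16
14 → 17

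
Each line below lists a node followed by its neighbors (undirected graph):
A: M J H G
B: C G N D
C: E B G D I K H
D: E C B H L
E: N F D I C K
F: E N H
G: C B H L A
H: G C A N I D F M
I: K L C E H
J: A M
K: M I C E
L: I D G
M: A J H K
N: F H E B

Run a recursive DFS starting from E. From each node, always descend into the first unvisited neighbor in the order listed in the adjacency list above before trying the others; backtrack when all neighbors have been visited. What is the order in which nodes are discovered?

E -> N -> F -> H -> G -> C -> B -> D -> L -> I -> K -> M -> A -> J

Visit E
E → N
N → F
F → H
H → G
G → C
C → B
B → D
D → L
L → I
I → K
K → M
M → A
A → J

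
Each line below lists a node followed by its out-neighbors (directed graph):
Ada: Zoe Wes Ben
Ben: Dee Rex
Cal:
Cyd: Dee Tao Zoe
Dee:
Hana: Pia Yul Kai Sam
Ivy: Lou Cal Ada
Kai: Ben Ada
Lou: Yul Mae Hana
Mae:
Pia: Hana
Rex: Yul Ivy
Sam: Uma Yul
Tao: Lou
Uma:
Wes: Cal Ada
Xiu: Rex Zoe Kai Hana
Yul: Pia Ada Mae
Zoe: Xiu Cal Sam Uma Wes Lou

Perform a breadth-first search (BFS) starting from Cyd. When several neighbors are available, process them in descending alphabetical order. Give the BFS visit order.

Visit Cyd; enqueue Zoe, Tao, Dee → queue [Zoe, Tao, Dee]
Visit Zoe; enqueue Xiu, Wes, Uma, Sam, Lou, Cal → queue [Tao, Dee, Xiu, Wes, Uma, Sam, Lou, Cal]
Visit Tao → queue [Dee, Xiu, Wes, Uma, Sam, Lou, Cal]
Visit Dee → queue [Xiu, Wes, Uma, Sam, Lou, Cal]
Visit Xiu; enqueue Rex, Kai, Hana → queue [Wes, Uma, Sam, Lou, Cal, Rex, Kai, Hana]
Visit Wes; enqueue Ada → queue [Uma, Sam, Lou, Cal, Rex, Kai, Hana, Ada]
Visit Uma → queue [Sam, Lou, Cal, Rex, Kai, Hana, Ada]
Visit Sam; enqueue Yul → queue [Lou, Cal, Rex, Kai, Hana, Ada, Yul]
Visit Lou; enqueue Mae → queue [Cal, Rex, Kai, Hana, Ada, Yul, Mae]
Visit Cal → queue [Rex, Kai, Hana, Ada, Yul, Mae]
Visit Rex; enqueue Ivy → queue [Kai, Hana, Ada, Yul, Mae, Ivy]
Visit Kai; enqueue Ben → queue [Hana, Ada, Yul, Mae, Ivy, Ben]
Visit Hana; enqueue Pia → queue [Ada, Yul, Mae, Ivy, Ben, Pia]
Visit Ada → queue [Yul, Mae, Ivy, Ben, Pia]
Visit Yul → queue [Mae, Ivy, Ben, Pia]
Visit Mae → queue [Ivy, Ben, Pia]
Visit Ivy → queue [Ben, Pia]
Visit Ben → queue [Pia]
Visit Pia → queue []

Cyd Zoe Tao Dee Xiu Wes Uma Sam Lou Cal Rex Kai Hana Ada Yul Mae Ivy Ben Pia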